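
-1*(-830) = 830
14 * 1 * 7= 98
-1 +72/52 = 5/13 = 0.38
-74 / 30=-37 / 15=-2.47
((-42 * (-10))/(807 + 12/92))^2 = 13225/48841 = 0.27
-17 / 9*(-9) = 17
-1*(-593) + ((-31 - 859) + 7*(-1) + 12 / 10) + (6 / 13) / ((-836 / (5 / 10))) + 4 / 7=-114961809 / 380380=-302.23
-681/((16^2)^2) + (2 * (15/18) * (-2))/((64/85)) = -872443/196608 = -4.44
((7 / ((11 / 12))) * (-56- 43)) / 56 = -27 / 2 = -13.50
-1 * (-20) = 20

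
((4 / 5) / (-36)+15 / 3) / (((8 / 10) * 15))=0.41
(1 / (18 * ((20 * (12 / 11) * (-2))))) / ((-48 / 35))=0.00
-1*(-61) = 61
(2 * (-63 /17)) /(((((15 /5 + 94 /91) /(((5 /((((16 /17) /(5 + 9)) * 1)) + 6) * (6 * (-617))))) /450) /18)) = 27634674699450 /6239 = 4429343596.64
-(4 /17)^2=-16 /289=-0.06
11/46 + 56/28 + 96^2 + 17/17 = 424085/46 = 9219.24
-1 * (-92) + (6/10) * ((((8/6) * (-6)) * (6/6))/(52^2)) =155477/1690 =92.00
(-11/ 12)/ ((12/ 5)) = -55/ 144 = -0.38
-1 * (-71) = 71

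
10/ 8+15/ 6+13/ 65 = 79/ 20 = 3.95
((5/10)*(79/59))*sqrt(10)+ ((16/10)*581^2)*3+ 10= 79*sqrt(10)/118+ 8101514/5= 1620304.92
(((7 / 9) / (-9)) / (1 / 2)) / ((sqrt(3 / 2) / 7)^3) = -9604 * sqrt(6) / 729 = -32.27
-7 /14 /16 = -0.03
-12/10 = -6/5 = -1.20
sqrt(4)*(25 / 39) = 1.28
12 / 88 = 3 / 22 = 0.14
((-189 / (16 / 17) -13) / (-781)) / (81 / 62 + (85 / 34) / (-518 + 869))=0.21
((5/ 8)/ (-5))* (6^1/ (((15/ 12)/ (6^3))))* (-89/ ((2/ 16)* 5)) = 461376/ 25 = 18455.04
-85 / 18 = -4.72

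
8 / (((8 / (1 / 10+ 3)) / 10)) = 31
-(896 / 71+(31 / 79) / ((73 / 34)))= -5242066 / 409457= -12.80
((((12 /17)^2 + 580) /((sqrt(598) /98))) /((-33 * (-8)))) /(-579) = -2055109 * sqrt(598) /3302109954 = -0.02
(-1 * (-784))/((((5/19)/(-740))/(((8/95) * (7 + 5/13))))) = -89112576/65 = -1370962.71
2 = 2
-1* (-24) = 24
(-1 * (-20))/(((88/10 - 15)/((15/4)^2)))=-5625/124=-45.36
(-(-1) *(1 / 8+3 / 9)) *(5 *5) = 275 / 24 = 11.46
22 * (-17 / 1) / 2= -187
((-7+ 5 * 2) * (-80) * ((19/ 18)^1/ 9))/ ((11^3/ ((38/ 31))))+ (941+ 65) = 1120702402/ 1114047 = 1005.97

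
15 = 15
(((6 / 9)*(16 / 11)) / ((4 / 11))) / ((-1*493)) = -8 / 1479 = -0.01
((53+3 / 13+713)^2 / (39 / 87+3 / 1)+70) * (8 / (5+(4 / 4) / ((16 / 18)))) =6579673392 / 29575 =222474.16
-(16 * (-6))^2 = -9216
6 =6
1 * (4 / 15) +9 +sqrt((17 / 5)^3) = 17 * sqrt(85) / 25 +139 / 15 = 15.54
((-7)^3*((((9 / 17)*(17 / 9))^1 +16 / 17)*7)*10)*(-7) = 5546310 / 17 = 326253.53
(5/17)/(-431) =-5/7327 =-0.00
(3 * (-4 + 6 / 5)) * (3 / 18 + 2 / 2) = -49 / 5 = -9.80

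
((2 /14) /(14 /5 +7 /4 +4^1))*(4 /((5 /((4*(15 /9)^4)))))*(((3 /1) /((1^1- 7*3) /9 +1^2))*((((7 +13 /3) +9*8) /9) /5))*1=-2000000 /1066527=-1.88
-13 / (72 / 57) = -247 / 24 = -10.29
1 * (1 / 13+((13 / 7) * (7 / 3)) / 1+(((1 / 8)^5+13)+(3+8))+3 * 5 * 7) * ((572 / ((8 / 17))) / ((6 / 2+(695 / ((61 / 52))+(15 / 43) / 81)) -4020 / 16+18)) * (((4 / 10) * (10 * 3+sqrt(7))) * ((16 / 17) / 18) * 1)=305.68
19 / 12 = 1.58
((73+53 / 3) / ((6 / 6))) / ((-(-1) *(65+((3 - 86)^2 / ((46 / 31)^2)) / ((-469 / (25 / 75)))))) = 269933888 / 186898451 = 1.44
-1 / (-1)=1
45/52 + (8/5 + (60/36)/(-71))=135233/55380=2.44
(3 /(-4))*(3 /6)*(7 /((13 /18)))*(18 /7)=-243 /26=-9.35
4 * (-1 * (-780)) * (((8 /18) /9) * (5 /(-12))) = -5200 /81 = -64.20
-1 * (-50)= 50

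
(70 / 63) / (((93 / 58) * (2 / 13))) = 3770 / 837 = 4.50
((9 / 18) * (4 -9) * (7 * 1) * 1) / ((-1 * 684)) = 35 / 1368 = 0.03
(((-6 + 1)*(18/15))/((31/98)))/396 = -49/1023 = -0.05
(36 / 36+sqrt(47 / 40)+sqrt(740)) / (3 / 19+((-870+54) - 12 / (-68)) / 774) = -55556 *sqrt(185) / 24893 - 13889 *sqrt(470) / 248930 - 27778 / 24893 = -32.68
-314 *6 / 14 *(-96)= 90432 / 7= 12918.86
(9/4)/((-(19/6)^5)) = -17496/2476099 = -0.01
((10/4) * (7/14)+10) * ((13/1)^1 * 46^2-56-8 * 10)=307935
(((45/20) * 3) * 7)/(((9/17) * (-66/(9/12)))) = -357/352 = -1.01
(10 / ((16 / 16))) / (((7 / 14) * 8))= 5 / 2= 2.50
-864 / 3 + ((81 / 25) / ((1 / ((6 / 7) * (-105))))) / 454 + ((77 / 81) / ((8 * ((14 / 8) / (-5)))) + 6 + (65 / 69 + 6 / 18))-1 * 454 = -3111309869 / 4229010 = -735.71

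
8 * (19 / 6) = 76 / 3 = 25.33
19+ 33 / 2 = 35.50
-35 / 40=-7 / 8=-0.88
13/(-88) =-13/88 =-0.15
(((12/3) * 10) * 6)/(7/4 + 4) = 960/23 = 41.74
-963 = -963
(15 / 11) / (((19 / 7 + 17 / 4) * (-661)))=-28 / 94523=-0.00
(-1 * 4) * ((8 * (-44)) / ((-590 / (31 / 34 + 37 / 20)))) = -165264 / 25075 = -6.59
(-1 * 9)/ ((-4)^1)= 9/ 4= 2.25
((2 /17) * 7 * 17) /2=7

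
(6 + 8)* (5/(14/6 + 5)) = 105/11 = 9.55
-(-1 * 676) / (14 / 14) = 676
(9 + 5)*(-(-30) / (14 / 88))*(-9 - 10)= -50160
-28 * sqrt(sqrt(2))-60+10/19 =-1130/19-28 * 2^(1/4) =-92.77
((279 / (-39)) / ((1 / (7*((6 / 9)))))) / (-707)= 62 / 1313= 0.05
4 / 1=4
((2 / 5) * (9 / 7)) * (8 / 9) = 0.46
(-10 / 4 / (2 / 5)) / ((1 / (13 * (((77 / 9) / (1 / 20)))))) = -125125 / 9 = -13902.78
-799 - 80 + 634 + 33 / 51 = -4154 / 17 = -244.35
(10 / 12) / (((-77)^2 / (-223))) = -1115 / 35574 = -0.03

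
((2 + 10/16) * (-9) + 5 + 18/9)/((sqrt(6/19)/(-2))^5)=48013 * sqrt(114)/54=9493.31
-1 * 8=-8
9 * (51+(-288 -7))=-2196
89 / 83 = 1.07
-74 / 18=-4.11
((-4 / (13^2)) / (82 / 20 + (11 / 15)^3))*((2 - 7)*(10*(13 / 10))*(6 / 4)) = 202500 / 394381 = 0.51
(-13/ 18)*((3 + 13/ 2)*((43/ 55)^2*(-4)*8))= 3653624/ 27225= 134.20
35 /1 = 35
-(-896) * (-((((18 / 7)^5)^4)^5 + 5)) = -43098333750722163019194960354816601285455547865424047519015389181351151853504364678033667901665494950314441875802056218118320768 / 462068072803536855906378252728602401551029028414946485847699333055955922805275437143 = -93272693543245108931778000000000000000000000.00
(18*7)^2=15876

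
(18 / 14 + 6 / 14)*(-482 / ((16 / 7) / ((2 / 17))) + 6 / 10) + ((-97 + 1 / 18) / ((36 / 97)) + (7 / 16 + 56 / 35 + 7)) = -226458481 / 771120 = -293.67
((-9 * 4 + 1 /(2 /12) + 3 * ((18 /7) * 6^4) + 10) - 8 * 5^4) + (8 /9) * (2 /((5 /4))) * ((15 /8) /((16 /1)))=4977.88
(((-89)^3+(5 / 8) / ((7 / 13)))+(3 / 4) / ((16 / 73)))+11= -315819131 / 448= -704953.42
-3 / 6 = -1 / 2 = -0.50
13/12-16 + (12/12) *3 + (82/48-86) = -2309/24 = -96.21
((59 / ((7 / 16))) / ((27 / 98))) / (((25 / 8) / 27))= 105728 / 25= 4229.12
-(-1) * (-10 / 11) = -10 / 11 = -0.91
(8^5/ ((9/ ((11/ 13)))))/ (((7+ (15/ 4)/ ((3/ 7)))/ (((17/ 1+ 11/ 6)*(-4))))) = -325844992/ 22113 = -14735.45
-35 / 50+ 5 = 43 / 10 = 4.30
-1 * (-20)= 20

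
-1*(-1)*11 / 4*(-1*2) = -11 / 2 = -5.50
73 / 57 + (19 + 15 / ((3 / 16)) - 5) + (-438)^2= 10940539 / 57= 191939.28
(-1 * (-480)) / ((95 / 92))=8832 / 19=464.84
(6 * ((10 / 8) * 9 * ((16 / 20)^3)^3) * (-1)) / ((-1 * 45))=393216 / 1953125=0.20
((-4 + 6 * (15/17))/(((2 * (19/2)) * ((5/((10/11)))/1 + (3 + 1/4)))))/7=88/79135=0.00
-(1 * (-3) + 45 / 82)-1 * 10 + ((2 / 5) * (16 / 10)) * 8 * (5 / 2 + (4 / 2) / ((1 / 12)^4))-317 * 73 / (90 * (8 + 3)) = 21545021459 / 101475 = 212318.52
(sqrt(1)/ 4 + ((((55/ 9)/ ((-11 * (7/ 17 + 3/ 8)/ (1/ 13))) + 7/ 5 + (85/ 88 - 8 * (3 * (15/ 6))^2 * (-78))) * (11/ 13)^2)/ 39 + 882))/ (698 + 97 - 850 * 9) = -5038792066279/ 22624990291800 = -0.22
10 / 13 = 0.77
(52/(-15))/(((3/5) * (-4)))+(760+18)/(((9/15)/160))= 1867213/9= 207468.11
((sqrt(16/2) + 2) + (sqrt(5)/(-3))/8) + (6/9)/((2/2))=5.40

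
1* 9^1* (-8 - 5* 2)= -162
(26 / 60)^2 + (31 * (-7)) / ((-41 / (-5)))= -969571 / 36900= -26.28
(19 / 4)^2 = 361 / 16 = 22.56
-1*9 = -9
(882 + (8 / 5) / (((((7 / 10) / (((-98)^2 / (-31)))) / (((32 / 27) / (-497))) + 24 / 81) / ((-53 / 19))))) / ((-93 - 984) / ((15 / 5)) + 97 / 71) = -415984116975 / 169362485912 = -2.46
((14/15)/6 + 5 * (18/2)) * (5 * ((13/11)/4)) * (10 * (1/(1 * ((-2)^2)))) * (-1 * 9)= -16510/11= -1500.91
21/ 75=7/ 25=0.28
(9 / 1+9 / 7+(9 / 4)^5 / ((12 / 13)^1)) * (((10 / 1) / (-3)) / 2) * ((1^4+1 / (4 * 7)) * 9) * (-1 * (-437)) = -396550526175 / 802816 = -493949.46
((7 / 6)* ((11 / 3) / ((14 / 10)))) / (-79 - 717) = -55 / 14328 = -0.00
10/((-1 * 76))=-5/38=-0.13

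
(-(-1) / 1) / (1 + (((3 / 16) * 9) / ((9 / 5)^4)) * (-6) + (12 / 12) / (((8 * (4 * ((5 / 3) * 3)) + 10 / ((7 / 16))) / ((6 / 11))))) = 570240 / 21941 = 25.99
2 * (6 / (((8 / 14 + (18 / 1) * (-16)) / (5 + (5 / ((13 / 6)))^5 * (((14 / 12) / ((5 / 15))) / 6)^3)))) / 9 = -93518635 / 1120562274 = -0.08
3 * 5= 15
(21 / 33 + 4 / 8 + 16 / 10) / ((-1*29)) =-301 / 3190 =-0.09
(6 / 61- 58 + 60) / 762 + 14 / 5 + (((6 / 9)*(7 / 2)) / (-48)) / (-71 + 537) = 7284852247 / 2599273440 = 2.80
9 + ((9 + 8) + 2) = 28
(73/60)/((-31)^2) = 73/57660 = 0.00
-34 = -34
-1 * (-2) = 2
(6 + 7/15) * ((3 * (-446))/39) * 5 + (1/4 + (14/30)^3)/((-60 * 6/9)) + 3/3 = -7780201711/7020000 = -1108.29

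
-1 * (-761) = 761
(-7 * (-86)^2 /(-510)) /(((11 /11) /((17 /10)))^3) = 3740527 /7500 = 498.74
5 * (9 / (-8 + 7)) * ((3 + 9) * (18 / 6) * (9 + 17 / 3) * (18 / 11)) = -38880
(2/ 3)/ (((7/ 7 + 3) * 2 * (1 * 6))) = 1/ 72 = 0.01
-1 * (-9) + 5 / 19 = 176 / 19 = 9.26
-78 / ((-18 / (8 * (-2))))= -208 / 3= -69.33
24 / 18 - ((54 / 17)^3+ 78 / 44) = -32.49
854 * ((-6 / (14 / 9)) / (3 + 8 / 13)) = -42822 / 47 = -911.11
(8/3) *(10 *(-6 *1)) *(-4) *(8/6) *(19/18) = 24320/27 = 900.74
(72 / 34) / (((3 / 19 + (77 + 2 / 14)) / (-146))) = -233016 / 58259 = -4.00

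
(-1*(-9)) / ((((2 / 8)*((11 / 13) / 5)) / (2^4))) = 37440 / 11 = 3403.64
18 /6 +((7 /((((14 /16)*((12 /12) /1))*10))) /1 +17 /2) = 12.30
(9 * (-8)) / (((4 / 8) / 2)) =-288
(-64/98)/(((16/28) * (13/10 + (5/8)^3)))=-20480/27671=-0.74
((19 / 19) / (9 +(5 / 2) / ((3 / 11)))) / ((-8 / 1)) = -3 / 436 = -0.01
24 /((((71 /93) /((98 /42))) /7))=36456 /71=513.46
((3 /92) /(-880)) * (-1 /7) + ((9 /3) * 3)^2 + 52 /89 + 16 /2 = 89.58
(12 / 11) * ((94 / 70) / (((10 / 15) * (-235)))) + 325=625607 / 1925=324.99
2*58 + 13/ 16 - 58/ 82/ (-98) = 3755053/ 32144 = 116.82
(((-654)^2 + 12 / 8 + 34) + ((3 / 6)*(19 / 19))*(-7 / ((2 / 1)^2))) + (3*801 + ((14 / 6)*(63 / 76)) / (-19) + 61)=1242459543 / 2888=430214.52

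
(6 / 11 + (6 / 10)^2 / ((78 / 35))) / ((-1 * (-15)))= 337 / 7150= 0.05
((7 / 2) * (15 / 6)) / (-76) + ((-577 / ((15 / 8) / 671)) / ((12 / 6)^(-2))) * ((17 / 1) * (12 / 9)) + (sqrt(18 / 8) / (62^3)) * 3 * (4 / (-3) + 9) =-3814924052697859 / 203770440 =-18721675.49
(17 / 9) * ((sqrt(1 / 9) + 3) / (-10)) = -17 / 27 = -0.63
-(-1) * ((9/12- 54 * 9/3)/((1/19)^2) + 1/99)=-23051651/396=-58211.24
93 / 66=31 / 22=1.41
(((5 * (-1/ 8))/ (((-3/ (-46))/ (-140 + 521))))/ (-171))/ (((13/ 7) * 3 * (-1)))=-102235/ 26676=-3.83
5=5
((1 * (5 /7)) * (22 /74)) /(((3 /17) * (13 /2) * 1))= 1870 /10101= 0.19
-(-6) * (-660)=-3960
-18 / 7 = -2.57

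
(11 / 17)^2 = 121 / 289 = 0.42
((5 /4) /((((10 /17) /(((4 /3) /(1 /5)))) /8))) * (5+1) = 680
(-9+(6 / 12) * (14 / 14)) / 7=-17 / 14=-1.21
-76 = -76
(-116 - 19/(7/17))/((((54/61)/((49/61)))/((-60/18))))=39725/81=490.43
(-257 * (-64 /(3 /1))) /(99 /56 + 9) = 921088 /1809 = 509.17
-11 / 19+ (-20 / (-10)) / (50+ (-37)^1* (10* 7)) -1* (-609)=14681181 / 24130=608.42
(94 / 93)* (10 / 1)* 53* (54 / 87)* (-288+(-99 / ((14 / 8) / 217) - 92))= -3783131520 / 899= -4208155.19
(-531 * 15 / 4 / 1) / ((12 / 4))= -2655 / 4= -663.75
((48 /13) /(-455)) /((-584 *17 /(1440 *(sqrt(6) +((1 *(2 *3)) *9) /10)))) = 0.01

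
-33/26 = -1.27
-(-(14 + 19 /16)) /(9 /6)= 81 /8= 10.12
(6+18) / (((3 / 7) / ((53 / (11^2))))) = 2968 / 121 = 24.53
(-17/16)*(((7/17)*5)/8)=-35/128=-0.27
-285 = -285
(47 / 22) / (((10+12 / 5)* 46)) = 235 / 62744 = 0.00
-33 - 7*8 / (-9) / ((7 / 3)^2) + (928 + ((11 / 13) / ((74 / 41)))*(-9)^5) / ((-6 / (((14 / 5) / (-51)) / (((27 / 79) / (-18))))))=99387034588 / 7727265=12861.86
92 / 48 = 23 / 12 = 1.92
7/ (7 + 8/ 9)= 63/ 71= 0.89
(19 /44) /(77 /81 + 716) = 1539 /2555212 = 0.00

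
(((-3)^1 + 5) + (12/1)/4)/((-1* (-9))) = 5/9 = 0.56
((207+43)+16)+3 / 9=799 / 3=266.33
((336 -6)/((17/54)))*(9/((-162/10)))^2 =5500/17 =323.53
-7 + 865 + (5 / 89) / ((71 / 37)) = 5421887 / 6319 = 858.03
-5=-5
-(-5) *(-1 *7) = -35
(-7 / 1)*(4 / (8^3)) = -0.05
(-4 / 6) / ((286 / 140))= -140 / 429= -0.33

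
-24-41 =-65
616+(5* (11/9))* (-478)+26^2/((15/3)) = -97646/45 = -2169.91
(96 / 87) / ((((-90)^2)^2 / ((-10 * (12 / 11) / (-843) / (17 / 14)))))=224 / 1249758142875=0.00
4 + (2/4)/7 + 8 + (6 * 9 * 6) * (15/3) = 22849/14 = 1632.07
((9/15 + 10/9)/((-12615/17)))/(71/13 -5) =-17017/3406050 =-0.00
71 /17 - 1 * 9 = -82 /17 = -4.82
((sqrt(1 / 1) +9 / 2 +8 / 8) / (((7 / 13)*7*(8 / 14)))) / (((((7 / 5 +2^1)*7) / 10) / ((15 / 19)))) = 63375 / 63308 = 1.00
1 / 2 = 0.50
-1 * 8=-8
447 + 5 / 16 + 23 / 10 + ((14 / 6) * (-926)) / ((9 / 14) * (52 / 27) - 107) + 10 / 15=250906567 / 533040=470.71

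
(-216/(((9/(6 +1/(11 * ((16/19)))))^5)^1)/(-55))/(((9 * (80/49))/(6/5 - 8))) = -9567033829609375/36563462560677888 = -0.26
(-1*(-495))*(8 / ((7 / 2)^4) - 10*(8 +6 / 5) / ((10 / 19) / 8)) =-1661928048 / 2401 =-692181.61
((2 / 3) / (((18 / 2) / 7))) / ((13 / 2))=0.08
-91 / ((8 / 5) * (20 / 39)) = -3549 / 32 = -110.91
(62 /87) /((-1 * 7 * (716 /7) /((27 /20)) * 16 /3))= -837 /3322240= -0.00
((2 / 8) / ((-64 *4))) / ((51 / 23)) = -23 / 52224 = -0.00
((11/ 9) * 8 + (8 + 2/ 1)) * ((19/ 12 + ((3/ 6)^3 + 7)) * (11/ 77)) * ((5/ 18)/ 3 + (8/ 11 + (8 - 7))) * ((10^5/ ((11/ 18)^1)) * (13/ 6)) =297045287500/ 18711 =15875436.24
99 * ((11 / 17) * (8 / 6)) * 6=8712 / 17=512.47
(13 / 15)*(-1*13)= -169 / 15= -11.27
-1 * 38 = -38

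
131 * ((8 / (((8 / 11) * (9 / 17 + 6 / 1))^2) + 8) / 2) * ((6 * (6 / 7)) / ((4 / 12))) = 323640609 / 38332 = 8443.09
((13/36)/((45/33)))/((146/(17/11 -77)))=-1079/7884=-0.14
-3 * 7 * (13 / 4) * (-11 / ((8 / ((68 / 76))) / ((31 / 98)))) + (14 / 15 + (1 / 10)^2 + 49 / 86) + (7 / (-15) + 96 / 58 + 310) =270081408463 / 796084800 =339.26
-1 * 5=-5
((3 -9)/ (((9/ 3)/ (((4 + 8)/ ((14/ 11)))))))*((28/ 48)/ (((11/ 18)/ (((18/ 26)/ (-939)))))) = 54/ 4069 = 0.01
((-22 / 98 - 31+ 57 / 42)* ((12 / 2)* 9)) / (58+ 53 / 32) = -2528928 / 93541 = -27.04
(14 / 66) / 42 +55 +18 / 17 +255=311.06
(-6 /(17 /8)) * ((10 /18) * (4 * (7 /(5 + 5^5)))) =-224 /15963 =-0.01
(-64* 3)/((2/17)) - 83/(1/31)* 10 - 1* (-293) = -27069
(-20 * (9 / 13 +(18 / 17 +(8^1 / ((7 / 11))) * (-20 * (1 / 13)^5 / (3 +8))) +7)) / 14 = -3866560980 / 309287069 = -12.50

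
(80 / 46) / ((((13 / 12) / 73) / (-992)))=-34759680 / 299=-116253.11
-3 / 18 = -1 / 6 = -0.17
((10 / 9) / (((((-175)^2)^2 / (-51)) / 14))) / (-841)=68 / 67608515625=0.00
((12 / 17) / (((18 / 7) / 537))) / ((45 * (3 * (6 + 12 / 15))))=1253 / 7803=0.16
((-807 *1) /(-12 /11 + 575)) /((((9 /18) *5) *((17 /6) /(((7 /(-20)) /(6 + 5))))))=16947 /2683025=0.01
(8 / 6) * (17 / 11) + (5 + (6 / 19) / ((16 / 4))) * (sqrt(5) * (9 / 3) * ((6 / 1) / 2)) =68 / 33 + 1737 * sqrt(5) / 38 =104.27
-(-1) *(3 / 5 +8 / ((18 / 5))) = 127 / 45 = 2.82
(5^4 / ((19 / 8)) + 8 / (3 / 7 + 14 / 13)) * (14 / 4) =2445912 / 2603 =939.65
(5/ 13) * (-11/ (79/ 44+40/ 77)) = -16940/ 9269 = -1.83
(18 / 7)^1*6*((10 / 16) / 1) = 135 / 14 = 9.64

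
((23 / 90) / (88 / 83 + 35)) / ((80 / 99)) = 20999 / 2394400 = 0.01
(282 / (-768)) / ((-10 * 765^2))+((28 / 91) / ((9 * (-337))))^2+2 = 28754734224382567 / 14377366587168000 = 2.00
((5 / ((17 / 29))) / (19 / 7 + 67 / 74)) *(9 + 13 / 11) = 1682464 / 70125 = 23.99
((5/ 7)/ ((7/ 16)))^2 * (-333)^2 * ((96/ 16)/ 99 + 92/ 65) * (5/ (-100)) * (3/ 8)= -2808596592/ 343343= -8180.15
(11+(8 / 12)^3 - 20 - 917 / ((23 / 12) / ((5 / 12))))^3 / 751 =-2156689088000000 / 179851778811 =-11991.48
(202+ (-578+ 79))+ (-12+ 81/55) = -16914/55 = -307.53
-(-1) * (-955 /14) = -955 /14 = -68.21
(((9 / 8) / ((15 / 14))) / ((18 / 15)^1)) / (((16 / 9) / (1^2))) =63 / 128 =0.49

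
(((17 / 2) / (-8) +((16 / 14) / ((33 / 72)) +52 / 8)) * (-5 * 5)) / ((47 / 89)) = -21740475 / 57904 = -375.46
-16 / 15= -1.07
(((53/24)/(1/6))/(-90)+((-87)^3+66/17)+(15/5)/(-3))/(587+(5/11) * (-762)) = -44330237831/16199640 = -2736.50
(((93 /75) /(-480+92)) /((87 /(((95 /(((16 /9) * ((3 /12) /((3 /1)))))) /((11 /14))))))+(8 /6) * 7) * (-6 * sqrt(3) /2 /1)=-34544839 * sqrt(3) /1237720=-48.34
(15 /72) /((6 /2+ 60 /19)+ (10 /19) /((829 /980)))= 78755 /2563032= 0.03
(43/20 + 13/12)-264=-7823/30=-260.77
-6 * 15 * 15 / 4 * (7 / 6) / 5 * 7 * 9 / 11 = -19845 / 44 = -451.02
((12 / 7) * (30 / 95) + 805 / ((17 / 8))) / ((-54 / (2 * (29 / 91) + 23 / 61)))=-804992744 / 112957299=-7.13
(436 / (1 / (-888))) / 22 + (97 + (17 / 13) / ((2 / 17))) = -5002263 / 286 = -17490.43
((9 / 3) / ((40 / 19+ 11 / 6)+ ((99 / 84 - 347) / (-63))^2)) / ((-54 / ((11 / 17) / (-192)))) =1505427 / 273945871000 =0.00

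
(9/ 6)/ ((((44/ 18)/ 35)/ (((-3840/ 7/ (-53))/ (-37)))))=-129600/ 21571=-6.01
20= 20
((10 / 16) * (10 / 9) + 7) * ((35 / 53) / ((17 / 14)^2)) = 475055 / 137853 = 3.45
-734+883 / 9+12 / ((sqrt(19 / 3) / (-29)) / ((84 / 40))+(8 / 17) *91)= -843316357160383 / 1326785486877+5280030 *sqrt(57) / 147420609653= -635.61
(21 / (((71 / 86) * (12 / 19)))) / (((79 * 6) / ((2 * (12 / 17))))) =11438 / 95353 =0.12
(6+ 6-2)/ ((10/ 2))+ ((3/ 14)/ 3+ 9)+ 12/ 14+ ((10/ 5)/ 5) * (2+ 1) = 919/ 70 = 13.13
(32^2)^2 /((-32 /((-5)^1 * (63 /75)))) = 688128 /5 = 137625.60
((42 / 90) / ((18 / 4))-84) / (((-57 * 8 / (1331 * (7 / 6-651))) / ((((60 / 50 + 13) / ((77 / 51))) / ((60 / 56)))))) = -3224723163739 / 2308500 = -1396891.13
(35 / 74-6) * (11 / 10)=-4499 / 740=-6.08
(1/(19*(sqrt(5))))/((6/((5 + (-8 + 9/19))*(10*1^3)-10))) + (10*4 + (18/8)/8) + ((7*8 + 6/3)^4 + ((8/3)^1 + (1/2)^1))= 1086387787/96-67*sqrt(5)/1083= 11316539.31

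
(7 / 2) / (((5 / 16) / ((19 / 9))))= 23.64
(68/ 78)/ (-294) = -17/ 5733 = -0.00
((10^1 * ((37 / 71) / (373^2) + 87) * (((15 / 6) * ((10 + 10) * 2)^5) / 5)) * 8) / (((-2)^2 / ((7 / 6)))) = 3080089134080000000 / 29634477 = 103936004474.79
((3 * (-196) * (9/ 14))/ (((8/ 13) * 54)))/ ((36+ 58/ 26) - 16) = -1183/ 2312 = -0.51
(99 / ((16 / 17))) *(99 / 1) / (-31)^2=166617 / 15376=10.84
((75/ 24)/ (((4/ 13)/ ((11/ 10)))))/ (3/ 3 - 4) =-715/ 192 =-3.72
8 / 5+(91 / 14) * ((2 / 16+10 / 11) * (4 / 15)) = 2239 / 660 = 3.39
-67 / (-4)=16.75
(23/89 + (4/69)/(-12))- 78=-1432322/18423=-77.75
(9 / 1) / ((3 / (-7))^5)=-16807 / 27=-622.48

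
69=69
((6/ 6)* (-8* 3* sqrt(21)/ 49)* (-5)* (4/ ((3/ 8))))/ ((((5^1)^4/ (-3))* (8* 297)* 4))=-8* sqrt(21)/ 606375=-0.00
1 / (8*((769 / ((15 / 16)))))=15 / 98432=0.00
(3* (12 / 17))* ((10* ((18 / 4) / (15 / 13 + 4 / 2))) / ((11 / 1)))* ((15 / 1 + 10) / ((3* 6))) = 29250 / 7667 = 3.82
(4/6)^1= 2/3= 0.67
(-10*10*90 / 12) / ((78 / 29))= -3625 / 13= -278.85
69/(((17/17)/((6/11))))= 37.64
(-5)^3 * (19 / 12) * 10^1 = -11875 / 6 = -1979.17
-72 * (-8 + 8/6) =480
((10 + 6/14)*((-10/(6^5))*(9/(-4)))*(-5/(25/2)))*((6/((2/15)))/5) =-73/672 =-0.11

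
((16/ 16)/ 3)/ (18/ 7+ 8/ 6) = 7/ 82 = 0.09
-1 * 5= -5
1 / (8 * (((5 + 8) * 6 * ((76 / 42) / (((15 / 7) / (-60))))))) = -1 / 31616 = -0.00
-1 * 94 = -94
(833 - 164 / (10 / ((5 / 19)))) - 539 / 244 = 3831539 / 4636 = 826.48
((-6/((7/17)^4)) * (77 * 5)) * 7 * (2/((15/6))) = -449990.69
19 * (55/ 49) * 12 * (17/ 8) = 53295/ 98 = 543.83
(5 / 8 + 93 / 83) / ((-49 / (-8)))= 1159 / 4067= 0.28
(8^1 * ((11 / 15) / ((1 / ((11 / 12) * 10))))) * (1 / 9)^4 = 484 / 59049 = 0.01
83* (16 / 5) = 1328 / 5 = 265.60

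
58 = 58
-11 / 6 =-1.83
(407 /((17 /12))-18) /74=2289 /629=3.64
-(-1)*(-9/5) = -9/5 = -1.80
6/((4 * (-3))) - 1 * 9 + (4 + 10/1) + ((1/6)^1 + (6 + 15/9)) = 12.33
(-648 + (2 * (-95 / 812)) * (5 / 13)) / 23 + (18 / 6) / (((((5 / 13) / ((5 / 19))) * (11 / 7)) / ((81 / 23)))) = -598196957 / 25371346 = -23.58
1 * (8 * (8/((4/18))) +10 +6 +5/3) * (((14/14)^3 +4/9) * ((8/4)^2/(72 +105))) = 47684/4779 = 9.98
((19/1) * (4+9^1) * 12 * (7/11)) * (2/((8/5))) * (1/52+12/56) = 24225/44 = 550.57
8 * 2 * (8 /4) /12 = 2.67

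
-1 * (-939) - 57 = 882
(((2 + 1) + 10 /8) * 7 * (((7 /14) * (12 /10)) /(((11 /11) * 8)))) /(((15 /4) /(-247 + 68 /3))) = -80087 /600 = -133.48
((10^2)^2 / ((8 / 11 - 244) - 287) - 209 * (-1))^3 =1364295955675655673 / 198461344537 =6874366.18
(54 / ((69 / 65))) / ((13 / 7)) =630 / 23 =27.39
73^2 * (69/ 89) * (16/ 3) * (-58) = -1278001.98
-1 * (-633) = 633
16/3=5.33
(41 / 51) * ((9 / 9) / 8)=41 / 408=0.10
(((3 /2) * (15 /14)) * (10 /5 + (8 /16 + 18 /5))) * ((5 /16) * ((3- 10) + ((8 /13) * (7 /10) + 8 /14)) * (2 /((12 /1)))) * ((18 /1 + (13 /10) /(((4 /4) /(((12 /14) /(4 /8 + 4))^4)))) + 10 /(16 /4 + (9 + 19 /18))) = -383193847624439 /6686453854080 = -57.31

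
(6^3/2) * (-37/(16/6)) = -2997/2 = -1498.50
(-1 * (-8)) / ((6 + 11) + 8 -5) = 2 / 5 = 0.40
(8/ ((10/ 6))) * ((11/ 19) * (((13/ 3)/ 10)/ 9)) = 572/ 4275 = 0.13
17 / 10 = 1.70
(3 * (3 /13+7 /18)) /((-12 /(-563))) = 81635 /936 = 87.22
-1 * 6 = -6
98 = 98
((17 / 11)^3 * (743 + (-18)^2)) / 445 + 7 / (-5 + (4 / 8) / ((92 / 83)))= 7.31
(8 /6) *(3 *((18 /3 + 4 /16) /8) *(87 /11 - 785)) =-53425 /22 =-2428.41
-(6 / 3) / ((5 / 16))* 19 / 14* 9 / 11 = -2736 / 385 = -7.11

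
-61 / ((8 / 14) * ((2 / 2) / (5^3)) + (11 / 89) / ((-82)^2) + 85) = -31941521500 / 44511080869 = -0.72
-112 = -112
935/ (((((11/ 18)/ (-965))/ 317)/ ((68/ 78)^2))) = -60116450600/ 169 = -355718642.60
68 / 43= 1.58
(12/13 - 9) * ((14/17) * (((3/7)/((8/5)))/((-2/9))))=14175/1768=8.02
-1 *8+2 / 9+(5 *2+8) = 10.22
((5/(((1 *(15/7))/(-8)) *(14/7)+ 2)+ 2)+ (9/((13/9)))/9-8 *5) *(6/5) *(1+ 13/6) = -68647/533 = -128.79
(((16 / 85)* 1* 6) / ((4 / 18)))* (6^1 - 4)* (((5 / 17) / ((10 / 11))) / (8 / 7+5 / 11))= 121968 / 59245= 2.06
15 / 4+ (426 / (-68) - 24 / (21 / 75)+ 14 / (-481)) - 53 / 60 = -153070991 / 1717170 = -89.14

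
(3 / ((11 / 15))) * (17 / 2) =765 / 22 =34.77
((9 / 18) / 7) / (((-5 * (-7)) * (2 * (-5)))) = -1 / 4900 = -0.00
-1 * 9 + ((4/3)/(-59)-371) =-67264/177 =-380.02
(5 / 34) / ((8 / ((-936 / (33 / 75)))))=-39.10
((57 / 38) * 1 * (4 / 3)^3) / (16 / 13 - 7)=-416 / 675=-0.62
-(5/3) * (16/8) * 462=-1540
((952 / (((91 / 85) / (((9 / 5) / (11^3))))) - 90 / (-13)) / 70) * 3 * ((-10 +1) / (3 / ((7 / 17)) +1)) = -1898073 / 5017870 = -0.38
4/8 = 1/2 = 0.50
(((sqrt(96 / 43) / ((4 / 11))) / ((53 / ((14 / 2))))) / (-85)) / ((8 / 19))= -0.02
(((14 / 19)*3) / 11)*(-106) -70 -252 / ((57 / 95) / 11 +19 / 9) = -207.66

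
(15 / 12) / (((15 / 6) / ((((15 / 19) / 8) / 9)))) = 5 / 912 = 0.01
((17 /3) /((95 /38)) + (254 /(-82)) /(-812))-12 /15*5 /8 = 884143 /499380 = 1.77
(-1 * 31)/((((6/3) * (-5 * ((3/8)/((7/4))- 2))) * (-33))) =217/4125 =0.05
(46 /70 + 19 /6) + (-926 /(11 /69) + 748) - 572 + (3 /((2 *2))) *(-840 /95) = -247335653 /43890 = -5635.35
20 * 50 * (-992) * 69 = -68448000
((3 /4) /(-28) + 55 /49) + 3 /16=503 /392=1.28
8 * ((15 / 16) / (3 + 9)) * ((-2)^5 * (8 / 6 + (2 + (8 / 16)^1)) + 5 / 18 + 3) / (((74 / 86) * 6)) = -462035 / 31968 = -14.45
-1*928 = -928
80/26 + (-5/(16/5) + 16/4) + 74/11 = 28009/2288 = 12.24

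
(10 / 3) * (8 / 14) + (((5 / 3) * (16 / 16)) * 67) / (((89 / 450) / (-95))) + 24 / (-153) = -568057738 / 10591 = -53635.89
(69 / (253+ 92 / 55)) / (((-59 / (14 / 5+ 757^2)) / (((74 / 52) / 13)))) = -1166160413 / 4048226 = -288.07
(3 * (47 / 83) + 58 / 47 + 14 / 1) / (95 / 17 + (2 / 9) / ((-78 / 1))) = 394150185 / 130012528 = 3.03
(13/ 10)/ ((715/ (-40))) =-4/ 55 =-0.07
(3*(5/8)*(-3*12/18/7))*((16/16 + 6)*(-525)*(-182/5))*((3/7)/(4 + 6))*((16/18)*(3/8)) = -4095/4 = -1023.75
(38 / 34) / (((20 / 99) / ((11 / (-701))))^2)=22532499 / 3341526800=0.01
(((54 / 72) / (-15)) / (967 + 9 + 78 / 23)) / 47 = -23 / 21174440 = -0.00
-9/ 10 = -0.90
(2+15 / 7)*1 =4.14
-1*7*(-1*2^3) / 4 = 14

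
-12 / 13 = -0.92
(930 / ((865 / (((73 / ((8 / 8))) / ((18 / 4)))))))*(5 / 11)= 45260 / 5709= 7.93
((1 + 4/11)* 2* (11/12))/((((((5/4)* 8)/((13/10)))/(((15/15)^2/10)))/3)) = 39/400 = 0.10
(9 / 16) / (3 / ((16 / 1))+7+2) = 3 / 49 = 0.06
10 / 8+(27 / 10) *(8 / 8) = 79 / 20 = 3.95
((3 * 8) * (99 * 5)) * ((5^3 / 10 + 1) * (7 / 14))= 80190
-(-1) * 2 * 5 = 10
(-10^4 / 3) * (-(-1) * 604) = -6040000 / 3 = -2013333.33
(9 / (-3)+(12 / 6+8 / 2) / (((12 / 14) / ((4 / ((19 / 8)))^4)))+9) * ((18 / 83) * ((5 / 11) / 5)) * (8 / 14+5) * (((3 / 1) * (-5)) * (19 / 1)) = -85524217740 / 43835869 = -1951.01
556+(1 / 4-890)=-1335 / 4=-333.75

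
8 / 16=1 / 2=0.50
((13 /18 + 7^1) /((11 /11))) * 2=139 /9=15.44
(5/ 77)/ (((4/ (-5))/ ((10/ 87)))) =-125/ 13398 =-0.01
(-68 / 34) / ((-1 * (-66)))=-1 / 33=-0.03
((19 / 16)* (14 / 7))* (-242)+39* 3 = -1831 / 4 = -457.75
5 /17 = 0.29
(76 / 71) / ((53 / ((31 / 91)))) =2356 / 342433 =0.01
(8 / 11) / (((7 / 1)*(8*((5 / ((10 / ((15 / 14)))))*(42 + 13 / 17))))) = 68 / 119955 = 0.00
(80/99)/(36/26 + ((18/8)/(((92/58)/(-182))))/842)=0.75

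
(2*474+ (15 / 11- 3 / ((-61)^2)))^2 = 1509972919056900 / 1675346761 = 901289.78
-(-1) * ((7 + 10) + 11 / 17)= 300 / 17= 17.65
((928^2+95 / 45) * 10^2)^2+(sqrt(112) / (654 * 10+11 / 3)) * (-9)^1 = 600729629556250000 / 81-108 * sqrt(7) / 19631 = 7416415179706790.11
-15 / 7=-2.14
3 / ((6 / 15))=15 / 2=7.50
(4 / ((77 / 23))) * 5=460 / 77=5.97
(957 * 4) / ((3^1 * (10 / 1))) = 127.60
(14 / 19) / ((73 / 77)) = 1078 / 1387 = 0.78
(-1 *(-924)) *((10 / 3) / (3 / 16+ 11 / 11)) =49280 / 19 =2593.68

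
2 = 2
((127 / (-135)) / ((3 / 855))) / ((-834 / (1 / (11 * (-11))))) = -2413 / 908226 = -0.00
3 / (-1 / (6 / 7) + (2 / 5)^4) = -11250 / 4279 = -2.63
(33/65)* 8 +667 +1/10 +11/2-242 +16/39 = 84839/195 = 435.07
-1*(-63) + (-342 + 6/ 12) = -557/ 2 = -278.50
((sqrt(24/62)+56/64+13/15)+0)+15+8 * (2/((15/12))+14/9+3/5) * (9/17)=2 * sqrt(93)/31+66601/2040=33.27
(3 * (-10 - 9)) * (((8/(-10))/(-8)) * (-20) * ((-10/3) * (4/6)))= -760/3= -253.33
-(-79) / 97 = 79 / 97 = 0.81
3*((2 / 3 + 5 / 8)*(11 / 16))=2.66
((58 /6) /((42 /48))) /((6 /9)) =116 /7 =16.57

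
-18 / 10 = -9 / 5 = -1.80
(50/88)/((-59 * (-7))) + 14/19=254883/345268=0.74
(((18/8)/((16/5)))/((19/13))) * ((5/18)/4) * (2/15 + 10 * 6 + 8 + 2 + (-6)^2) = 12935/3648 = 3.55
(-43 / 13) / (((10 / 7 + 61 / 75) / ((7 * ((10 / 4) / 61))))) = -790125 / 1866722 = -0.42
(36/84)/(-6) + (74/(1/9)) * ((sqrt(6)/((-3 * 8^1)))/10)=-111 * sqrt(6)/40 - 1/14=-6.87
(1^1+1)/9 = 2/9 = 0.22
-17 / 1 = -17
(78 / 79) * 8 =624 / 79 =7.90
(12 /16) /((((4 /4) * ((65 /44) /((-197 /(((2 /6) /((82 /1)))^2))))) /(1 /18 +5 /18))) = -131138172 /65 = -2017510.34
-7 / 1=-7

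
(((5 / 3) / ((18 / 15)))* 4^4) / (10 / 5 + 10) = 29.63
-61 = -61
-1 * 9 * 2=-18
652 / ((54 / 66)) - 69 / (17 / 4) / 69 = 121888 / 153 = 796.65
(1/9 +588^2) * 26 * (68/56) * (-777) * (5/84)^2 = -636108659225/21168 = -30050484.66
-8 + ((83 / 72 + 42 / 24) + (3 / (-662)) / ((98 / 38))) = -5954425 / 1167768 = -5.10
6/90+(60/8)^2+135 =11479/60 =191.32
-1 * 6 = -6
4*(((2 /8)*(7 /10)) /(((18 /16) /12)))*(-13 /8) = -182 /15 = -12.13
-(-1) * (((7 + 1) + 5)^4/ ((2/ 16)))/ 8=28561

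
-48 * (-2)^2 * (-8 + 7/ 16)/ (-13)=-1452/ 13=-111.69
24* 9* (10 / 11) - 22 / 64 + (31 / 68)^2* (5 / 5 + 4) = 20046421 / 101728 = 197.06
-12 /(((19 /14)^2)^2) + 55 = 6706663 /130321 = 51.46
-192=-192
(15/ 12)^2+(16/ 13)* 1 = 581/ 208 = 2.79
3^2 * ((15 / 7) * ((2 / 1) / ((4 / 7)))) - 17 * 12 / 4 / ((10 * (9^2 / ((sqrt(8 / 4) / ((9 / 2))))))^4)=7943330713527989 / 117678973533750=67.50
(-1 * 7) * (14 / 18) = -49 / 9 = -5.44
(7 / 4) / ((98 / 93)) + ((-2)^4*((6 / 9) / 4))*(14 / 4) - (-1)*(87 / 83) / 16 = 308429 / 27888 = 11.06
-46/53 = -0.87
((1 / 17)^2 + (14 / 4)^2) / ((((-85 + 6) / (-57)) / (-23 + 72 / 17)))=-257562195 / 1552508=-165.90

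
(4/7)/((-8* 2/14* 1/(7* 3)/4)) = -42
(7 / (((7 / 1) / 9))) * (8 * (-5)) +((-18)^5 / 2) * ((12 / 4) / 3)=-945144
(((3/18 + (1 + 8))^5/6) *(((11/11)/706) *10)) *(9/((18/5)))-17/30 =62817219323/164695680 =381.41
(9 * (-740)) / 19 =-6660 / 19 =-350.53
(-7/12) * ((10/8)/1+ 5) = -175/48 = -3.65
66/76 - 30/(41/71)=-79587/1558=-51.08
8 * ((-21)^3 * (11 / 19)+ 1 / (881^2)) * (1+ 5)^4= -819780105494016 / 14747059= -55589396.20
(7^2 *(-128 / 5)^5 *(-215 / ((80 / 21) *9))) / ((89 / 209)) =6619706391789568 / 834375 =7933730507.01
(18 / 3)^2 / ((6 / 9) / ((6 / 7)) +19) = 162 / 89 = 1.82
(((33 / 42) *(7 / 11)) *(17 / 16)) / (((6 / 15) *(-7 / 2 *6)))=-85 / 1344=-0.06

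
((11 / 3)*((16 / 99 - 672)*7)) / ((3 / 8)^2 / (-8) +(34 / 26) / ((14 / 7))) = -442703872 / 16335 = -27101.55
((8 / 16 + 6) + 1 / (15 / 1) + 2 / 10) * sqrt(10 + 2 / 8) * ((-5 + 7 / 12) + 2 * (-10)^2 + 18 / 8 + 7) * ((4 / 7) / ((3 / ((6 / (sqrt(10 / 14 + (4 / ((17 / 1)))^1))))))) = 5204.31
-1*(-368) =368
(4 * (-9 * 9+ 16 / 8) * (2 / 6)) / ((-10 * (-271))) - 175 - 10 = -752183 / 4065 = -185.04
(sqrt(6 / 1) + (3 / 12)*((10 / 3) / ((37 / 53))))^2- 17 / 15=265*sqrt(6) / 111 + 1550369 / 246420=12.14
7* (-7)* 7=-343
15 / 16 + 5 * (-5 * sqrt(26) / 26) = 15 / 16 -25 * sqrt(26) / 26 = -3.97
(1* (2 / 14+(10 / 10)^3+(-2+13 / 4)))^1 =67 / 28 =2.39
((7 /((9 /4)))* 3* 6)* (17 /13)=952 /13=73.23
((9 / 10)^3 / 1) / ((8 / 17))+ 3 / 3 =20393 / 8000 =2.55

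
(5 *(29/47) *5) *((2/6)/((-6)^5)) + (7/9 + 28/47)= 1505227/1096416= 1.37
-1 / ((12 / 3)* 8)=-1 / 32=-0.03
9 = 9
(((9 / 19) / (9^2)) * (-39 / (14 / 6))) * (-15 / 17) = 195 / 2261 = 0.09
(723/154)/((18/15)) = 1205/308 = 3.91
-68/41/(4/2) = -34/41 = -0.83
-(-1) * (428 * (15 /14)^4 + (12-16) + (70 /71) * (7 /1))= 386576549 /681884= 566.92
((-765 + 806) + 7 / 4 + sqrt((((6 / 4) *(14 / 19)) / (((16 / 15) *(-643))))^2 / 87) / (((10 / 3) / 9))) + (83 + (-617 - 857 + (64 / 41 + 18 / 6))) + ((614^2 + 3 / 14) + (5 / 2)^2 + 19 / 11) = 567 *sqrt(87) / 11337376 + 2371920413 / 6314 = 375660.50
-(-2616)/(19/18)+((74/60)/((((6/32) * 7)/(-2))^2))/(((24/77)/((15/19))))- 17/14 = 17842639/7182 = 2484.36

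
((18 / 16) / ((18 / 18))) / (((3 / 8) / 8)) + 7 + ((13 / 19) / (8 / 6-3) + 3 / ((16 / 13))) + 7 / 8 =33.90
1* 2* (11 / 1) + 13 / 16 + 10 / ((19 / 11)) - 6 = 6871 / 304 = 22.60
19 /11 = 1.73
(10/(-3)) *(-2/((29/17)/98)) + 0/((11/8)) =33320/87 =382.99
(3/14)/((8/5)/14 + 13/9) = 0.14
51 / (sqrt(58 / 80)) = 102*sqrt(290) / 29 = 59.90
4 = 4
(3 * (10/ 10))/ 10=3/ 10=0.30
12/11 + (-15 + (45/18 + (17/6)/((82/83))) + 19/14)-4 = -423697/37884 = -11.18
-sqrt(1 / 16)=-1 / 4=-0.25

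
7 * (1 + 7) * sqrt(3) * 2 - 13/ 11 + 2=9/ 11 + 112 * sqrt(3)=194.81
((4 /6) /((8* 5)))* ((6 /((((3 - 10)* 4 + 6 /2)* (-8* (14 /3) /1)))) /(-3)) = -1 /28000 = -0.00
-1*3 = -3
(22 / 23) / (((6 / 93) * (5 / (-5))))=-341 / 23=-14.83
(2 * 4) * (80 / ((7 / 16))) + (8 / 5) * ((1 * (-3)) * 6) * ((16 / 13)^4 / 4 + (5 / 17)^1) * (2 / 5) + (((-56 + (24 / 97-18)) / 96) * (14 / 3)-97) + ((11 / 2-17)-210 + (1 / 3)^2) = 671094353562923 / 593423321400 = 1130.89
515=515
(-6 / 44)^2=9 / 484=0.02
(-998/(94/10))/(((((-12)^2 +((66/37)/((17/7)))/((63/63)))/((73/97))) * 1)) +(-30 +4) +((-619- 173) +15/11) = -1865422422008/2282732331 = -817.19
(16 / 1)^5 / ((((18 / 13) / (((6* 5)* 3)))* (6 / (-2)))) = -68157440 / 3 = -22719146.67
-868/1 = -868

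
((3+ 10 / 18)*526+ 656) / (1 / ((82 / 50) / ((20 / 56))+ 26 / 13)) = 18734464 / 1125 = 16652.86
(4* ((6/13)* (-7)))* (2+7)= -1512/13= -116.31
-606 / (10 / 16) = -4848 / 5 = -969.60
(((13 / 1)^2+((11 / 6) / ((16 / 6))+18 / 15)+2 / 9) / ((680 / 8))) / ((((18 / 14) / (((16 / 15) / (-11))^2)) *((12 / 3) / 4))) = 811664 / 55130625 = 0.01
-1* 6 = -6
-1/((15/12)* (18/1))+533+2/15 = 23989/45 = 533.09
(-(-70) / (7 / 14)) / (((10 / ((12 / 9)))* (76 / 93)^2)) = 20181 / 722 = 27.95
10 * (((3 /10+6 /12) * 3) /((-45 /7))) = -56 /15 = -3.73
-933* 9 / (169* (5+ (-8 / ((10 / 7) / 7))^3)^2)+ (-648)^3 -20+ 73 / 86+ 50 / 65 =-24907607881252038139993729 / 91539170588290646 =-272097810.38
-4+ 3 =-1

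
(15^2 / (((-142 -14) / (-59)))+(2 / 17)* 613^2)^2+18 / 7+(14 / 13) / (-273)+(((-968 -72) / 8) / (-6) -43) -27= 10731908107104823 / 5470192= 1961888743.05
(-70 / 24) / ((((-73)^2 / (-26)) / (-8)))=-1820 / 15987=-0.11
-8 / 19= -0.42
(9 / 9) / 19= 1 / 19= 0.05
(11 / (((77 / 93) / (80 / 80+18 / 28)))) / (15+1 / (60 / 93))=21390 / 16219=1.32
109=109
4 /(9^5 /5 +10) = 20 /59099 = 0.00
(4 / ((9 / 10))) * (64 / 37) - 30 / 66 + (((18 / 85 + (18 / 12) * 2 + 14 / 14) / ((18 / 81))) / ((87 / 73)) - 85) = -558586637 / 9029295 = -61.86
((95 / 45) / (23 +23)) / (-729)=-19 / 301806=-0.00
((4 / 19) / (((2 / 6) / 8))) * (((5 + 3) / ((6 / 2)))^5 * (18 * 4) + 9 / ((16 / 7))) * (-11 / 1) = -92312110 / 171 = -539836.90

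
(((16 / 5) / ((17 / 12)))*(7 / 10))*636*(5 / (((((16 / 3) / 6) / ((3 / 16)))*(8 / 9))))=1193.20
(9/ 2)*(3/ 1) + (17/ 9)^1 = 277/ 18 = 15.39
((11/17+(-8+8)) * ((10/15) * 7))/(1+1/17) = 2.85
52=52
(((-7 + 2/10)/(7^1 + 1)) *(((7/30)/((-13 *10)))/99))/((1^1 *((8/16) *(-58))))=-119/223938000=-0.00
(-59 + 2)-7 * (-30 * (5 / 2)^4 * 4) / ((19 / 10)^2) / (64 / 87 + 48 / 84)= 990950979 / 143678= 6897.03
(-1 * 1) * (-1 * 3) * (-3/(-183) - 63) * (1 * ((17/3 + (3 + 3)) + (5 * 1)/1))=-192100/61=-3149.18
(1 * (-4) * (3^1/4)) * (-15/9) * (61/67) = 305/67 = 4.55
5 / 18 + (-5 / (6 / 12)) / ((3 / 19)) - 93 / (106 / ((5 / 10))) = -121147 / 1908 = -63.49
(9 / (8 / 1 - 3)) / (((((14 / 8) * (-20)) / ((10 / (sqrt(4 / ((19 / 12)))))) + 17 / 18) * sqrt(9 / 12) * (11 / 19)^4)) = -10640449008 * sqrt(19) / 13544462305 - 4546117764 * sqrt(3) / 13544462305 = -4.01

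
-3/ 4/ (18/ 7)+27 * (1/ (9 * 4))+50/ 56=227/ 168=1.35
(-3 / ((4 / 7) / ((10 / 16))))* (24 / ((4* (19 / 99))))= -31185 / 304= -102.58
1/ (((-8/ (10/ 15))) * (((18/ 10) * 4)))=-5/ 432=-0.01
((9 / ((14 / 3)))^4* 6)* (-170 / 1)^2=11518983675 / 4802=2398788.77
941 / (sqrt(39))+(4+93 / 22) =181 / 22+941*sqrt(39) / 39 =158.91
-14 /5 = -2.80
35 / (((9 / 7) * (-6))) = -245 / 54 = -4.54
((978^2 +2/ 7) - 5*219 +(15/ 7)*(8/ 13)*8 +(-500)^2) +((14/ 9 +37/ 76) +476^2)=89132031011/ 62244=1431977.88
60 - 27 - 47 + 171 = 157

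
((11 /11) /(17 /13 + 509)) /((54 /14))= 91 /179118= 0.00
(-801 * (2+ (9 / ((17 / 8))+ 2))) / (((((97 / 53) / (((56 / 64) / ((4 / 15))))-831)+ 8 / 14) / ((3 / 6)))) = 312029550 / 78509927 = 3.97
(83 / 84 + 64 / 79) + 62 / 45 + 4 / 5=395771 / 99540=3.98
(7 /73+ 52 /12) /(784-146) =485 /69861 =0.01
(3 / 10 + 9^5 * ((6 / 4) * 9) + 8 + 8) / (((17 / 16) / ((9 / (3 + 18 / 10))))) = 23915334 / 17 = 1406784.35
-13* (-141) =1833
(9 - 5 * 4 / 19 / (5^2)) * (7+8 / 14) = 45103 / 665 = 67.82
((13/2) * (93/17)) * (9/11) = 29.09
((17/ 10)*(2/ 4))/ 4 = 17/ 80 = 0.21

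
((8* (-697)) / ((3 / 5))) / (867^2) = -1640 / 132651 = -0.01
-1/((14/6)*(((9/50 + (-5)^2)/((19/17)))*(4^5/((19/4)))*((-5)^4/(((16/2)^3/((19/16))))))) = -228/3745525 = -0.00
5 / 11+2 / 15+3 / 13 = 1756 / 2145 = 0.82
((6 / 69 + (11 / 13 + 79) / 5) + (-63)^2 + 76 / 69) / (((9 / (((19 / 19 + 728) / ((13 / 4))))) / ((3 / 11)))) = 27094.72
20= 20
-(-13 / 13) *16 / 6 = 8 / 3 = 2.67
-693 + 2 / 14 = -4850 / 7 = -692.86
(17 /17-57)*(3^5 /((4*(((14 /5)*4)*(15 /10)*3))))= -135 /2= -67.50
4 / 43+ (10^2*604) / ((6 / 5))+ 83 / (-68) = 441514109 / 8772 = 50332.21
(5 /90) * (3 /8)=1 /48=0.02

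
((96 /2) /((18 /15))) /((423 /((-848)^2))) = 68000.38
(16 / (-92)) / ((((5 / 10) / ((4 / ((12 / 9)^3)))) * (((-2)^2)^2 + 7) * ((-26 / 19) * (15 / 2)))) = 171 / 68770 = 0.00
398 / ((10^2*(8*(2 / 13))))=2587 / 800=3.23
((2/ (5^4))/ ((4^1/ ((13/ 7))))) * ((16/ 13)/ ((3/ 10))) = 16/ 2625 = 0.01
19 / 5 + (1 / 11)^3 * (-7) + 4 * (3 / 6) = 38564 / 6655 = 5.79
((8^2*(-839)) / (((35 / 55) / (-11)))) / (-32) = -203038 / 7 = -29005.43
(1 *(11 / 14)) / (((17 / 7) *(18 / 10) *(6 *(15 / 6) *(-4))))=-11 / 3672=-0.00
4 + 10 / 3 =22 / 3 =7.33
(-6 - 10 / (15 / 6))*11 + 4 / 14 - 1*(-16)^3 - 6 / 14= 27901 / 7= 3985.86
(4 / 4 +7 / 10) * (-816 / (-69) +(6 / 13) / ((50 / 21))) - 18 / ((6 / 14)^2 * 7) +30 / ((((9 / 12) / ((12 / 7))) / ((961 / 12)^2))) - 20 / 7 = 690337562093 / 1569750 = 439775.48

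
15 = 15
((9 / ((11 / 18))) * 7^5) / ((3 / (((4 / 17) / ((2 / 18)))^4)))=1524382530048 / 918731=1659226.18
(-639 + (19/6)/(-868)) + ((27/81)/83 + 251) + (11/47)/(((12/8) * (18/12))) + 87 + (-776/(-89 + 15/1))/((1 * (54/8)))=-2025157953691/6765363864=-299.34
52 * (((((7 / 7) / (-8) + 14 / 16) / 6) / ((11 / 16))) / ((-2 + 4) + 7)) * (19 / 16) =247 / 198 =1.25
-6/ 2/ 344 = -3/ 344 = -0.01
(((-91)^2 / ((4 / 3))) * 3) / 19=74529 / 76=980.64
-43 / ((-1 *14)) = 43 / 14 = 3.07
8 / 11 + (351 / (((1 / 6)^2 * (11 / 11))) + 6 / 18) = 417023 / 33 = 12637.06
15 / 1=15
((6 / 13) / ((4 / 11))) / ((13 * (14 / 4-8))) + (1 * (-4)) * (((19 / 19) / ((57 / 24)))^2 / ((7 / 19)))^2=-8501267 / 8968323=-0.95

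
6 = 6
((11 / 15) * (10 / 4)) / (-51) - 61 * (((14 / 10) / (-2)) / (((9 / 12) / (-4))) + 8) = -1095127 / 1530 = -715.77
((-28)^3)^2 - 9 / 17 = 8192135159 / 17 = 481890303.47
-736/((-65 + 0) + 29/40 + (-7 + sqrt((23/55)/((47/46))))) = 5416960 * sqrt(5170)/4201941357 + 43393588480/4201941357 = 10.42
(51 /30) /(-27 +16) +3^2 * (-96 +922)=7433.85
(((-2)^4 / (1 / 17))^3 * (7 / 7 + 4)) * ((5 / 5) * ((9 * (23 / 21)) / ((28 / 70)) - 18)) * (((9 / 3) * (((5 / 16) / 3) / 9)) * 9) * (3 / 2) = 2193163200 / 7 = 313309028.57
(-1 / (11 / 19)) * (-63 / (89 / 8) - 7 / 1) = 21413 / 979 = 21.87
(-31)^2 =961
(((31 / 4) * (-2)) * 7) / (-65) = 1.67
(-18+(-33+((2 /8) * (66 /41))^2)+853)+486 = 8661601 /6724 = 1288.16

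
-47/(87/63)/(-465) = 329/4495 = 0.07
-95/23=-4.13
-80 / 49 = -1.63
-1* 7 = -7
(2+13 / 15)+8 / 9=169 / 45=3.76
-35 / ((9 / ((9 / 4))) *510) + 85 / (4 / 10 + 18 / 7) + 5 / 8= 29.21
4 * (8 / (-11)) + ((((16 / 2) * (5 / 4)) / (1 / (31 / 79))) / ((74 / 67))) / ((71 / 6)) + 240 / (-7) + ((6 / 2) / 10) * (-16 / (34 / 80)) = -48.19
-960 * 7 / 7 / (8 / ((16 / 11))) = -1920 / 11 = -174.55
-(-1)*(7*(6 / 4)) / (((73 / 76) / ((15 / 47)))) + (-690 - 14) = -700.51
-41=-41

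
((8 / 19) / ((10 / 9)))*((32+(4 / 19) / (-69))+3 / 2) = 526974 / 41515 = 12.69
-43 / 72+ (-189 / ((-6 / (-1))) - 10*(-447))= 319529 / 72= 4437.90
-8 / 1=-8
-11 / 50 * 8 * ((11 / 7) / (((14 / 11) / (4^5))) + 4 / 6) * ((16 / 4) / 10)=-16363952 / 18375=-890.56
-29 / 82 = -0.35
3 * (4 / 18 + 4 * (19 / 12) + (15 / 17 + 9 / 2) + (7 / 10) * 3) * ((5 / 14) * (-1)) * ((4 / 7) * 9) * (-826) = 7603212 / 119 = 63892.54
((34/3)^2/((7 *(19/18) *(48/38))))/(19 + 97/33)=0.63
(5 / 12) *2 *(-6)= -5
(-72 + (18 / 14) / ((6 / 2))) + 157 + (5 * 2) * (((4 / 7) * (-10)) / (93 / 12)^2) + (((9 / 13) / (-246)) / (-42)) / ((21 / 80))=6360754874 / 75295311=84.48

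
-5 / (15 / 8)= -2.67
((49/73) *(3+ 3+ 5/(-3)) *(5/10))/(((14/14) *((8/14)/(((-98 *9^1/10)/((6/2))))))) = -218491/2920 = -74.83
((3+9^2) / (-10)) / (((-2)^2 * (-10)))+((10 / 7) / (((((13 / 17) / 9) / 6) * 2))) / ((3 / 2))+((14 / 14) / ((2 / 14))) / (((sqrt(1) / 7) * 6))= 42.00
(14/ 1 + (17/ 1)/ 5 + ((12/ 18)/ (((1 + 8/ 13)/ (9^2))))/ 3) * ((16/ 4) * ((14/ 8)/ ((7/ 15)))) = 2997/ 7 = 428.14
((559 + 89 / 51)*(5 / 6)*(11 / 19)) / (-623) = -786445 / 1811061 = -0.43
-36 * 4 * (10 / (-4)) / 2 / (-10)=-18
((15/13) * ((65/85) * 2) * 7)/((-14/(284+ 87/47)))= -201525/799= -252.22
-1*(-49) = 49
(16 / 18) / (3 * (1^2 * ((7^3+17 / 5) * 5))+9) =8 / 46845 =0.00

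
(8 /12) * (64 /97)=128 /291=0.44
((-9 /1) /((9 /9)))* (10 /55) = -18 /11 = -1.64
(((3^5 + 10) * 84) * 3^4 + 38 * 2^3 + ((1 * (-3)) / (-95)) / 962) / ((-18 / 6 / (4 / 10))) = -229562.13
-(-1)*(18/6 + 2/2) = 4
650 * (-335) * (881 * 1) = -191837750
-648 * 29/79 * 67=-15937.52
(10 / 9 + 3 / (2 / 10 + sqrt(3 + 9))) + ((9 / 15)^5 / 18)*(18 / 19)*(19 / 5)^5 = 150*sqrt(3) / 299 + 113099455448 / 26279296875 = 5.17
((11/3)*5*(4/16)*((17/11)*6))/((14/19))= 1615/28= 57.68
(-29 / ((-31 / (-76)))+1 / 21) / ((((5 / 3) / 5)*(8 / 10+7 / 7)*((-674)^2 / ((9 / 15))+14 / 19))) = -4394035 / 28094726562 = -0.00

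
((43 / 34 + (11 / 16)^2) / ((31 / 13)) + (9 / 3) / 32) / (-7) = -110941 / 944384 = -0.12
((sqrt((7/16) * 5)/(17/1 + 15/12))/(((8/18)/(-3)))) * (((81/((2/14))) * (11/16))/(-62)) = 168399 * sqrt(35)/289664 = 3.44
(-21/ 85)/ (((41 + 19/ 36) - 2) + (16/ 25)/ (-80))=-18900/ 3023263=-0.01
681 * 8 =5448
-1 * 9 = -9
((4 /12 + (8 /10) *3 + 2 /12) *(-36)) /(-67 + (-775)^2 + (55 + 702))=-18 /103675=-0.00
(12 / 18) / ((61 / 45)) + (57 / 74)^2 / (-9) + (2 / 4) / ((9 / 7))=2449457 / 3006324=0.81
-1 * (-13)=13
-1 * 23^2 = -529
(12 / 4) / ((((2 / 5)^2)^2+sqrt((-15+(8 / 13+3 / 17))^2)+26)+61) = 0.03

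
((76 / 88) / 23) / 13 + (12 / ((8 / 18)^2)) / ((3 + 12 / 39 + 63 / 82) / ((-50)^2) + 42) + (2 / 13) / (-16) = 848013506187 / 589043297128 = 1.44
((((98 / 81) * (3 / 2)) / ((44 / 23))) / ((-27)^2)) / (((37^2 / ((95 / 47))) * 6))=107065 / 334346303016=0.00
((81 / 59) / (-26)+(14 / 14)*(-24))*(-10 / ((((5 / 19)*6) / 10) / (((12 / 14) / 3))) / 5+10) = -117719 / 767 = -153.48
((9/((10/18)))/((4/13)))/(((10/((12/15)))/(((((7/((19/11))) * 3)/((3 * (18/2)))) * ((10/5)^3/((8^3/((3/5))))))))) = 27027/1520000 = 0.02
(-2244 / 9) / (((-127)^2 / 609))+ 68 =944928 / 16129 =58.59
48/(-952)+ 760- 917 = -18689/119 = -157.05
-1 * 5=-5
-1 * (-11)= 11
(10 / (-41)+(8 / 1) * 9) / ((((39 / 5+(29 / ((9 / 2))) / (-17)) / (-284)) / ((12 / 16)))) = -479384190 / 232757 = -2059.59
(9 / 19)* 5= 2.37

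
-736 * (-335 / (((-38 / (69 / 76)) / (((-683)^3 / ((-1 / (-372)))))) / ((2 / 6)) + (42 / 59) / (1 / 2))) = 991396836212917872 / 5724692741881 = 173179.05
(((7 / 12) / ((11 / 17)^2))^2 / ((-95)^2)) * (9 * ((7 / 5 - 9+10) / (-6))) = -4092529 / 5285401000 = -0.00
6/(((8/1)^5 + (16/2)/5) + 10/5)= 15/81929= 0.00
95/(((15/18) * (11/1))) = 10.36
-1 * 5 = -5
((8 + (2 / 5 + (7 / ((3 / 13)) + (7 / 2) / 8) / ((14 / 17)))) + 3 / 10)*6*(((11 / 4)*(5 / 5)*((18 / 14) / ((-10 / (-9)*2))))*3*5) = 59102703 / 8960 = 6596.28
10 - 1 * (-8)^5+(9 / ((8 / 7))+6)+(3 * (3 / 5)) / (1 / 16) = 1312827 / 40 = 32820.68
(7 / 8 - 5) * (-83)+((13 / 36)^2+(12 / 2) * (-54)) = 18.51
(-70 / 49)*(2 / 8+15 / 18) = -65 / 42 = -1.55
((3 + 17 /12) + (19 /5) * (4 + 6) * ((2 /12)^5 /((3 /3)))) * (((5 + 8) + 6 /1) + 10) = 498539 /3888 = 128.23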